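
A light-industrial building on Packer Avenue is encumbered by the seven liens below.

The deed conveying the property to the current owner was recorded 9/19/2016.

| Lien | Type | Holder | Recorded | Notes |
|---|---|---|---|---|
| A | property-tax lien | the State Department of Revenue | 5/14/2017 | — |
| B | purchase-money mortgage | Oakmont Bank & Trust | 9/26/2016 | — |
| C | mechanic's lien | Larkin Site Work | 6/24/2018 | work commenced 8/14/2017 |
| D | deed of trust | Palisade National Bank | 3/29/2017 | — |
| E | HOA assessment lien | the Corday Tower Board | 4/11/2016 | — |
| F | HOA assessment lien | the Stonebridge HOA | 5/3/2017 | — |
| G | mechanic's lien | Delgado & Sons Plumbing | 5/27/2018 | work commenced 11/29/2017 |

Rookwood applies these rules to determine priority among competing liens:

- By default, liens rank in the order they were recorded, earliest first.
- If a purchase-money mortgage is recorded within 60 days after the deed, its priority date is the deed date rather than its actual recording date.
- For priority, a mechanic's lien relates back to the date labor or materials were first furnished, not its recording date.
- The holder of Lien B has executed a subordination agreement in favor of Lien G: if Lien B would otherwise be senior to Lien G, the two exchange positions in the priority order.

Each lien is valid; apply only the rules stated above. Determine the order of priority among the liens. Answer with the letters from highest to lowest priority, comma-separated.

E, G, D, F, A, C, B

Effective dates: B's effective date is the deed date, 9/19/2016; C is treated as recorded 8/14/2017, the work-commencement date; G's effective date is 11/29/2017, when work began.
Sorted by effective date: E (4/11/2016), B (9/19/2016), D (3/29/2017), F (5/3/2017), A (5/14/2017), C (8/14/2017), G (11/29/2017).
B would otherwise be senior to G, so under the subordination agreement B and G exchange positions.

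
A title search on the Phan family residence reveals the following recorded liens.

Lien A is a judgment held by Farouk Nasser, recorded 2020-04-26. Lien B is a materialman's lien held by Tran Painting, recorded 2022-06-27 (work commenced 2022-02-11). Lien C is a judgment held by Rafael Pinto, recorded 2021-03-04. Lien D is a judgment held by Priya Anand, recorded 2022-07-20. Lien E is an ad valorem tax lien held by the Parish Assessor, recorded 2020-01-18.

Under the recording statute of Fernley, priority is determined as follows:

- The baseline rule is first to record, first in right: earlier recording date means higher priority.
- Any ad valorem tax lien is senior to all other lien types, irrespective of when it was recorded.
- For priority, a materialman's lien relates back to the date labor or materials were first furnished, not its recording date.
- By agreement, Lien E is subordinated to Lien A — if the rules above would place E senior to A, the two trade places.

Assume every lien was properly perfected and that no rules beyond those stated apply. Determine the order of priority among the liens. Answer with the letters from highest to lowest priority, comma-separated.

A, E, C, B, D

Effective dates after the stated exceptions: B's effective date is 2022-02-11, when work began.
As an ad valorem tax lien, E is senior to every other lien.
Ordering the rest by effective date: A (2020-04-26), C (2021-03-04), B (2022-02-11), D (2022-07-20).
Because E would otherwise rank above A, the subordination swaps them.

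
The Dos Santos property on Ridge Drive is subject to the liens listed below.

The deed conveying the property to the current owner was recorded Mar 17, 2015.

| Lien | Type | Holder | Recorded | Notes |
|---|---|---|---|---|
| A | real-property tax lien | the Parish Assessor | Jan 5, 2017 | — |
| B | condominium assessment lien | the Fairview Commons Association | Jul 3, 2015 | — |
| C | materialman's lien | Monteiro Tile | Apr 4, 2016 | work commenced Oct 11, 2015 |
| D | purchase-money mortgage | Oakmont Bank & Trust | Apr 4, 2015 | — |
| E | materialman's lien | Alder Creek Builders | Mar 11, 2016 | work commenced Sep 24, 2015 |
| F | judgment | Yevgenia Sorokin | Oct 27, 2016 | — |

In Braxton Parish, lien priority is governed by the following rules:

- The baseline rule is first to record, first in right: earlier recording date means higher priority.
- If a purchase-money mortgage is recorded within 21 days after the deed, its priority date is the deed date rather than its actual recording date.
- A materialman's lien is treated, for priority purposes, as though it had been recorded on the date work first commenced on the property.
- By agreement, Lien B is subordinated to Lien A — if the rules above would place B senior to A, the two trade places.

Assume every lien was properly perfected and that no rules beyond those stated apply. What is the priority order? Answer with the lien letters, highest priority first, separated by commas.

D, A, E, C, F, B

First, effective dates: C's effective date is Oct 11, 2015, when work began; D relates back to the deed date Mar 17, 2015; E relates back to Sep 24, 2015 (work commenced).
Sorted by effective date: D (Mar 17, 2015), B (Jul 3, 2015), E (Sep 24, 2015), C (Oct 11, 2015), F (Oct 27, 2016), A (Jan 5, 2017).
The subordination applies — B was senior to A — so B and A swap.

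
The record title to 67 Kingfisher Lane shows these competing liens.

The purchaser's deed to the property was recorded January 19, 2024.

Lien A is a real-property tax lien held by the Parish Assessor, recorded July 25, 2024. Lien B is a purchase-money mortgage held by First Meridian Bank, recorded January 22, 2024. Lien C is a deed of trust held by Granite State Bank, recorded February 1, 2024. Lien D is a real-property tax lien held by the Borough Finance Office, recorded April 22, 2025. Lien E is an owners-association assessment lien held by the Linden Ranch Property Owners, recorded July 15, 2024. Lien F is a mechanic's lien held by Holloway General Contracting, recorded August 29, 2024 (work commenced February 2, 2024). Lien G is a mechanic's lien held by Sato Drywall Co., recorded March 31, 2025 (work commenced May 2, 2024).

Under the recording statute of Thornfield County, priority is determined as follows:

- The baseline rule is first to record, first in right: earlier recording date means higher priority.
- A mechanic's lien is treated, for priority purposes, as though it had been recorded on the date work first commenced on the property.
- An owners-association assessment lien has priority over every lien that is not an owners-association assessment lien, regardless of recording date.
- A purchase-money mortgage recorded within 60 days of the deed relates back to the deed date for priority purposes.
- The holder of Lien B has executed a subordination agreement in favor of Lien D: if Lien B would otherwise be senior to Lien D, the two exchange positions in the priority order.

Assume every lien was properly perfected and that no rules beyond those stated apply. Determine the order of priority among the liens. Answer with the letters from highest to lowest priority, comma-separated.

First, effective dates: B was recorded within the 60-day window, so its effective date is the deed date January 19, 2024; F's effective date is February 2, 2024, when work began; G relates back to May 2, 2024 (work commenced).
E, as an owners-association assessment lien, has superpriority and ranks first.
Ordering the rest by effective date: B (January 19, 2024), C (February 1, 2024), F (February 2, 2024), G (May 2, 2024), A (July 25, 2024), D (April 22, 2025).
Because B would otherwise rank above D, the subordination swaps them.

E, D, C, F, G, A, B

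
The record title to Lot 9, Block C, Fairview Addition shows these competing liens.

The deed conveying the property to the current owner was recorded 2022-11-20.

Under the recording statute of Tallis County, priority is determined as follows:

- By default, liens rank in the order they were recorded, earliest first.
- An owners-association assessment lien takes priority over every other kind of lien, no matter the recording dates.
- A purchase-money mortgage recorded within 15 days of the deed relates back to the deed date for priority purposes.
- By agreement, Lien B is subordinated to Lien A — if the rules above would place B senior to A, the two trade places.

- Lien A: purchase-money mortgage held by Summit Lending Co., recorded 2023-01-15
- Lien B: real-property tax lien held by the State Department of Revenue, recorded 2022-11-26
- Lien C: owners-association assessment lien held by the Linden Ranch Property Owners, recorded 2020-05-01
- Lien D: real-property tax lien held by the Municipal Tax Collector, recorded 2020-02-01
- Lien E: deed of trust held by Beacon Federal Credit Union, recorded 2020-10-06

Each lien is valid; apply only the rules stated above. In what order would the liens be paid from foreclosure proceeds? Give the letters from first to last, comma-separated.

C, D, E, A, B

First, effective dates: A was recorded 56 days after the deed, outside the 15-day window, so it keeps its recording date.
As an owners-association assessment lien, C is senior to every other lien.
Among the remaining liens, by effective date: D (2020-02-01), E (2020-10-06), B (2022-11-26), A (2023-01-15).
B would otherwise be senior to A, so under the subordination agreement B and A exchange positions.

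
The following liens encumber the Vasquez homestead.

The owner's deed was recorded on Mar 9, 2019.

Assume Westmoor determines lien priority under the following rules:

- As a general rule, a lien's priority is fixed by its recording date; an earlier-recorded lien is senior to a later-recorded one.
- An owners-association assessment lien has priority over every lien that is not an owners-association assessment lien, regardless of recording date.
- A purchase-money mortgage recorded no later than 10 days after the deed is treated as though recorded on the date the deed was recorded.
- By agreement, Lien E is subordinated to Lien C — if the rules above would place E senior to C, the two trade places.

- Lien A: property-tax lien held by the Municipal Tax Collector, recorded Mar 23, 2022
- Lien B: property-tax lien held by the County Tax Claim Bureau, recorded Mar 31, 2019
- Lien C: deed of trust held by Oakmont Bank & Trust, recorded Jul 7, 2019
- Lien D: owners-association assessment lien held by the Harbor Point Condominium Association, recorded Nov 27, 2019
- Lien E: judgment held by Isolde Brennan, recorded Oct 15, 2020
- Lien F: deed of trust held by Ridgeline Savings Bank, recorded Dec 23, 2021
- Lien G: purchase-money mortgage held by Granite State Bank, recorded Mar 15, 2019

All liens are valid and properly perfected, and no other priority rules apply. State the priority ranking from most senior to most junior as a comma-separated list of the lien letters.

Effective dates after the stated exceptions: G relates back to the deed date Mar 9, 2019.
As an owners-association assessment lien, D is senior to every other lien.
The other liens, earliest effective date first: G (Mar 9, 2019), B (Mar 31, 2019), C (Jul 7, 2019), E (Oct 15, 2020), F (Dec 23, 2021), A (Mar 23, 2022).
Since E is not senior to C, the subordination leaves the order unchanged.

D, G, B, C, E, F, A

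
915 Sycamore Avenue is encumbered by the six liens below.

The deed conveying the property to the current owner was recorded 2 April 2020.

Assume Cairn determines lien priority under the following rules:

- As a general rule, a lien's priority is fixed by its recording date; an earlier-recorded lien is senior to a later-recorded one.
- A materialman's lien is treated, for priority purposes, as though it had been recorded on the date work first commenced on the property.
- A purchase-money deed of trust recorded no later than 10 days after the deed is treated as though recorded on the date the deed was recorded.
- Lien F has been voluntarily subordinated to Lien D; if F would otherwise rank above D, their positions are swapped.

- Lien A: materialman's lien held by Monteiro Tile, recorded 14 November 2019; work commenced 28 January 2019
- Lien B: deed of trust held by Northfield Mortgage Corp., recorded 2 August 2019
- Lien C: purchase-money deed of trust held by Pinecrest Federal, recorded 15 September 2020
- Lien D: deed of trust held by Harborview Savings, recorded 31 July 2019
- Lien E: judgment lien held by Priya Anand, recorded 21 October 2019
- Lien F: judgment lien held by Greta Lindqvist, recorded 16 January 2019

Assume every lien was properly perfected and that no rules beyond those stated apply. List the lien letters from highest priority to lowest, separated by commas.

Effective dates after the stated exceptions: A's effective date is 28 January 2019, when work began; C missed the 10-day window (166 days after the deed), so its recording date stands.
By effective date, earliest first: F (16 January 2019), A (28 January 2019), D (31 July 2019), B (2 August 2019), E (21 October 2019), C (15 September 2020).
F would otherwise be senior to D, so under the subordination agreement F and D exchange positions.

D, A, F, B, E, C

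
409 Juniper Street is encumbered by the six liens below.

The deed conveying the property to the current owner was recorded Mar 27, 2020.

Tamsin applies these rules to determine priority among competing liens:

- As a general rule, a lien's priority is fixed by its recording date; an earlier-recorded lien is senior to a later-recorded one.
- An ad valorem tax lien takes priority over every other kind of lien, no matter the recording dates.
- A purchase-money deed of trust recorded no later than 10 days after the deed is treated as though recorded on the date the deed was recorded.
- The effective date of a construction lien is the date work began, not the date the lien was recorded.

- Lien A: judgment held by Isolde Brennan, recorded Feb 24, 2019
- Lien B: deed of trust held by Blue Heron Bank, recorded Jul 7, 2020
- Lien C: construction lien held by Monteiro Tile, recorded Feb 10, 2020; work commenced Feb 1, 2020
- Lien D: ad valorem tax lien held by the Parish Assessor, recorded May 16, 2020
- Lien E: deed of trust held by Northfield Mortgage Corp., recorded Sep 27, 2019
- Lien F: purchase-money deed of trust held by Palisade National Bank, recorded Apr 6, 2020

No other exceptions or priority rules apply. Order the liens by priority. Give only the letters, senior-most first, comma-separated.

D, A, E, C, F, B

Effective dates: C relates back to Feb 1, 2020 (work commenced); F's effective date is the deed date, Mar 27, 2020.
D, as an ad valorem tax lien, has superpriority and ranks first.
Remaining liens by effective date: A (Feb 24, 2019), E (Sep 27, 2019), C (Feb 1, 2020), F (Mar 27, 2020), B (Jul 7, 2020).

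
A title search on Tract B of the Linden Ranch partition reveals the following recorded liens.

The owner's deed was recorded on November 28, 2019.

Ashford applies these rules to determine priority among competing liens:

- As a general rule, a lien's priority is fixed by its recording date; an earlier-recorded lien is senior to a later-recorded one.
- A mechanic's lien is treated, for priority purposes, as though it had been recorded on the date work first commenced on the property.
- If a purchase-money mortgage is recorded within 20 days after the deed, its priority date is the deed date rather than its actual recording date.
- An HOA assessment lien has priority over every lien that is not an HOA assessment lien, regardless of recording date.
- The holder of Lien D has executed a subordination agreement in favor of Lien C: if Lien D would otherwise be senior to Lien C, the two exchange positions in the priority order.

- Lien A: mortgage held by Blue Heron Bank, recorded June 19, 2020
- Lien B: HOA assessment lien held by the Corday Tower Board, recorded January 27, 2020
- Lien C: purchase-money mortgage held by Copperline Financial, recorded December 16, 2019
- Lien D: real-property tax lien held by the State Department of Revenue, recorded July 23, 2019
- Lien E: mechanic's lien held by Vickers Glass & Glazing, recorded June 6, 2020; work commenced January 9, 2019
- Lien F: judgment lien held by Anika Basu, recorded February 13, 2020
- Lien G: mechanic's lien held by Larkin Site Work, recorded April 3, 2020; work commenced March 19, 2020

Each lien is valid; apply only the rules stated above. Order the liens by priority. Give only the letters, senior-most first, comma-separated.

B, E, C, D, F, G, A

Effective dates after the stated exceptions: C was recorded within the 20-day window, so its effective date is the deed date November 28, 2019; E is treated as recorded January 9, 2019, the work-commencement date; G relates back to March 19, 2020 (work commenced).
B, as an HOA assessment lien, has superpriority and ranks first.
Ordering the rest by effective date: E (January 9, 2019), D (July 23, 2019), C (November 28, 2019), F (February 13, 2020), G (March 19, 2020), A (June 19, 2020).
D would otherwise be senior to C, so under the subordination agreement D and C exchange positions.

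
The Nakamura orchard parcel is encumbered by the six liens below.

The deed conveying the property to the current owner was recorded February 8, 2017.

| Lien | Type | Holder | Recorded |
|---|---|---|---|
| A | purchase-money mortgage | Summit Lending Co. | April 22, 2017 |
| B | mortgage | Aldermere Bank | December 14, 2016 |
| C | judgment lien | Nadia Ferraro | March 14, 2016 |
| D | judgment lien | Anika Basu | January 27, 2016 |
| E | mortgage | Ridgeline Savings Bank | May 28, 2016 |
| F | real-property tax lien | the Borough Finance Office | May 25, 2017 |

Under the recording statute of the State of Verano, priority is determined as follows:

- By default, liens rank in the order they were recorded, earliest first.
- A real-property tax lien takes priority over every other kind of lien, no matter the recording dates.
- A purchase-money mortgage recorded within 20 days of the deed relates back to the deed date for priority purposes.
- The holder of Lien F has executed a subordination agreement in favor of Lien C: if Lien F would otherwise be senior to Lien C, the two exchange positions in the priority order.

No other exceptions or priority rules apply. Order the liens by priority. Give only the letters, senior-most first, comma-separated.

C, D, F, E, B, A

First, effective dates: A was recorded 73 days after the deed — beyond 20 days — so no relation-back applies.
As a real-property tax lien, F is senior to every other lien.
Remaining liens by effective date: D (January 27, 2016), C (March 14, 2016), E (May 28, 2016), B (December 14, 2016), A (April 22, 2017).
Because F would otherwise rank above C, the subordination swaps them.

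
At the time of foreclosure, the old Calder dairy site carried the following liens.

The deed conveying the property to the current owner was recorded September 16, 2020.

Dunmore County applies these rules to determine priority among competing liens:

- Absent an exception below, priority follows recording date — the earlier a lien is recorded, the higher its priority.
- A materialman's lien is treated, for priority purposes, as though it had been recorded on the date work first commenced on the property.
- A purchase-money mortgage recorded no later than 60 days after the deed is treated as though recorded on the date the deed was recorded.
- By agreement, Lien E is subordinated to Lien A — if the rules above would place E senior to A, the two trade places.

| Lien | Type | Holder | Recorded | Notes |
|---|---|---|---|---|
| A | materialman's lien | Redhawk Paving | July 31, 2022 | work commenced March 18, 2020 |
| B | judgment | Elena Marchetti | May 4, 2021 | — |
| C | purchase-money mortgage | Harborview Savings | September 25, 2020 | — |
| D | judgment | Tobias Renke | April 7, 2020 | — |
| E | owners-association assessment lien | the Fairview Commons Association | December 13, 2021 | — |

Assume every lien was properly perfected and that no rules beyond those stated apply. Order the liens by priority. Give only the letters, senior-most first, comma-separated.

Effective dates: A's effective date is March 18, 2020, when work began; C relates back to the deed date September 16, 2020.
Ordering by effective date: A (March 18, 2020), D (April 7, 2020), C (September 16, 2020), B (May 4, 2021), E (December 13, 2021).
E is already junior to A, so the subordination agreement changes nothing.

A, D, C, B, E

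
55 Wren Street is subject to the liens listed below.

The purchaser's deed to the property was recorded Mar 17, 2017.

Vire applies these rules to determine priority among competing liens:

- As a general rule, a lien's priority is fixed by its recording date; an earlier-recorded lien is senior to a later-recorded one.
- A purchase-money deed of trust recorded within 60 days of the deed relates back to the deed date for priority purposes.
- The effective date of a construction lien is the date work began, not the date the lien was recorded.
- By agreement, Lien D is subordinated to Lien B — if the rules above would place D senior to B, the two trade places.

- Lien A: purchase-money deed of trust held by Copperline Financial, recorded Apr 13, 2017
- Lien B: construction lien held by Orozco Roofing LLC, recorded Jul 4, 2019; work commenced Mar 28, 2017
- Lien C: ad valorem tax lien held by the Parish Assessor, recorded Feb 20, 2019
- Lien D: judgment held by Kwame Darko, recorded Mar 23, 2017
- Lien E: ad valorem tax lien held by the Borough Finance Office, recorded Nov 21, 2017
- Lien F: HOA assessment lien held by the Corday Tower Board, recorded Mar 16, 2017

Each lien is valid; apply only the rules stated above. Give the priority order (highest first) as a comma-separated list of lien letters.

F, A, B, D, E, C

Effective dates: A was recorded within the 60-day window, so its effective date is the deed date Mar 17, 2017; B is treated as recorded Mar 28, 2017, the work-commencement date.
Ordering by effective date: F (Mar 16, 2017), A (Mar 17, 2017), D (Mar 23, 2017), B (Mar 28, 2017), E (Nov 21, 2017), C (Feb 20, 2019).
The subordination applies — D was senior to B — so D and B swap.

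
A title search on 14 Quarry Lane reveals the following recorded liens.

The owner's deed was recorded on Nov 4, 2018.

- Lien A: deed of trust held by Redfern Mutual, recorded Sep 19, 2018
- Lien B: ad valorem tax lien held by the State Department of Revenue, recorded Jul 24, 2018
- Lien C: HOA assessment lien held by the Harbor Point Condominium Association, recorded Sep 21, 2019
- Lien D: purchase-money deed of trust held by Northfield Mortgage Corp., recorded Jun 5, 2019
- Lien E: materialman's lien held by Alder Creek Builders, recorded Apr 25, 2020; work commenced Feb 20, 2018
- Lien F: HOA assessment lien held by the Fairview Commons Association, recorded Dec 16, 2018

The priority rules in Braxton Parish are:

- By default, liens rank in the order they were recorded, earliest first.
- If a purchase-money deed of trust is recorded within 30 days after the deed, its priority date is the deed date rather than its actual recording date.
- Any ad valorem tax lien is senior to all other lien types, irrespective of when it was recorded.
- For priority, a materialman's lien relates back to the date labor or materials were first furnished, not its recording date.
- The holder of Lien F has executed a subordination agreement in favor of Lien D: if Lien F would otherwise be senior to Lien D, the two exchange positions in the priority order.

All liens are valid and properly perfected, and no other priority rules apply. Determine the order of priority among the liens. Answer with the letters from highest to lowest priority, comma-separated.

Effective dates after the stated exceptions: D missed the 30-day window (213 days after the deed), so its recording date stands; E's effective date is Feb 20, 2018, when work began.
As an ad valorem tax lien, B is senior to every other lien.
Remaining liens by effective date: E (Feb 20, 2018), A (Sep 19, 2018), F (Dec 16, 2018), D (Jun 5, 2019), C (Sep 21, 2019).
F would otherwise be senior to D, so under the subordination agreement F and D exchange positions.

B, E, A, D, F, C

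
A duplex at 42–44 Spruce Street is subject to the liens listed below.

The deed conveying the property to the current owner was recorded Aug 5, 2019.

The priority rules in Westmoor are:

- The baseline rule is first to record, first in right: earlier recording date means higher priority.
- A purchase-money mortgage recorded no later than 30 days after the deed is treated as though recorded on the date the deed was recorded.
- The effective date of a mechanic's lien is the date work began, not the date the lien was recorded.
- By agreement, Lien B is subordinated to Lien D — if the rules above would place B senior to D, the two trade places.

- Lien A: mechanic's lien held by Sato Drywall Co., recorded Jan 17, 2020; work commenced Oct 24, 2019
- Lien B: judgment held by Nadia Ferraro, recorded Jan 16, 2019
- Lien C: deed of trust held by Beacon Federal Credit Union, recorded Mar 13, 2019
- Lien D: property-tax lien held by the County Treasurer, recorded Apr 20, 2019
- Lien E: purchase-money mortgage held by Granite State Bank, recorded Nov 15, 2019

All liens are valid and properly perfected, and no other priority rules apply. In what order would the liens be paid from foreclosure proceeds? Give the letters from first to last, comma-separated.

Effective dates after the stated exceptions: A is treated as recorded Oct 24, 2019, the work-commencement date; E was recorded 102 days after the deed — beyond 30 days — so no relation-back applies.
By effective date, earliest first: B (Jan 16, 2019), C (Mar 13, 2019), D (Apr 20, 2019), A (Oct 24, 2019), E (Nov 15, 2019).
Because B would otherwise rank above D, the subordination swaps them.

D, C, B, A, E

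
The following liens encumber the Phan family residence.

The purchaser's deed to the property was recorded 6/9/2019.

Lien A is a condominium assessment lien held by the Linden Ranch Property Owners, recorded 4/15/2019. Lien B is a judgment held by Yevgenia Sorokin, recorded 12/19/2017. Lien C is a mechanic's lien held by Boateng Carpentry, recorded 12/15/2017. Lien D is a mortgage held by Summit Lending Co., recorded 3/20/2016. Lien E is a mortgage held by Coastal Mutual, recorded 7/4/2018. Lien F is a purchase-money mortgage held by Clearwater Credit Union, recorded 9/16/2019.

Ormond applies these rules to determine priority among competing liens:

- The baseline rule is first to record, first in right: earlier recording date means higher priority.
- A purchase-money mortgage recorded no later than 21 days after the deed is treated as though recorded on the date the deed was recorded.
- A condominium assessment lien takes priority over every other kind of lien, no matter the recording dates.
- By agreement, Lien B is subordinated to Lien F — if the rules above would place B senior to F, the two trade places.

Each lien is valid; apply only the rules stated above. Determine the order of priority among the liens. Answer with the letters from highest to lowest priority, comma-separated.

Effective dates: F missed the 21-day window (99 days after the deed), so its recording date stands.
A, as a condominium assessment lien, has superpriority and ranks first.
Remaining liens by effective date: D (3/20/2016), C (12/15/2017), B (12/19/2017), E (7/4/2018), F (9/16/2019).
The subordination applies — B was senior to F — so B and F swap.

A, D, C, F, E, B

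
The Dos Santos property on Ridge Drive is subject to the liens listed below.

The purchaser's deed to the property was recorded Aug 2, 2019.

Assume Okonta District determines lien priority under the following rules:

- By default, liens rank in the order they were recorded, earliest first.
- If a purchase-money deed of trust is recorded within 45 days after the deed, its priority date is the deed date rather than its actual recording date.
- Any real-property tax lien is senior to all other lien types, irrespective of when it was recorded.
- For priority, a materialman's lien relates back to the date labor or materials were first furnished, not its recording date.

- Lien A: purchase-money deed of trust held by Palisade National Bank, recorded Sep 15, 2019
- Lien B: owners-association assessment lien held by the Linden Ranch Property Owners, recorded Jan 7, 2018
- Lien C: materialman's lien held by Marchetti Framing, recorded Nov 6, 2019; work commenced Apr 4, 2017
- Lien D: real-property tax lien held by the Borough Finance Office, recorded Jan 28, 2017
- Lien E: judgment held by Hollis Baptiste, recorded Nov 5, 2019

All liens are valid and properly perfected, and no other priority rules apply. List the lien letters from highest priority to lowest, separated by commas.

Effective dates: A's effective date is the deed date, Aug 2, 2019; C's effective date is Apr 4, 2017, when work began.
D is a real-property tax lien, so it outranks all other liens regardless of date.
Ordering the rest by effective date: C (Apr 4, 2017), B (Jan 7, 2018), A (Aug 2, 2019), E (Nov 5, 2019).

D, C, B, A, E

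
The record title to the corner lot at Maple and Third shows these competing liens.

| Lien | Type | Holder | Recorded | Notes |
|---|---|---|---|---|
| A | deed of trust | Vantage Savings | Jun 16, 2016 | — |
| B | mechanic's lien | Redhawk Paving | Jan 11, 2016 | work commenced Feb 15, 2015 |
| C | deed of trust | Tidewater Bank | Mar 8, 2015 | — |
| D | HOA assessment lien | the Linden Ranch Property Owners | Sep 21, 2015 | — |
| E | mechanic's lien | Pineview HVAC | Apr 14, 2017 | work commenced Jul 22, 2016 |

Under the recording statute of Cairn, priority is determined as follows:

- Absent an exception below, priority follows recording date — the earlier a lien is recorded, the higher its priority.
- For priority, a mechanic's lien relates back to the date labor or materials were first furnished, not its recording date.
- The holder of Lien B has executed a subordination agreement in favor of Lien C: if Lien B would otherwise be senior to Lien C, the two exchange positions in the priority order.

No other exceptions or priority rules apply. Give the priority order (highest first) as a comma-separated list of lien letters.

C, B, D, A, E

Adjusting effective dates: B relates back to Feb 15, 2015 (work commenced); E's effective date is Jul 22, 2016, when work began.
Ordering by effective date: B (Feb 15, 2015), C (Mar 8, 2015), D (Sep 21, 2015), A (Jun 16, 2016), E (Jul 22, 2016).
Because B would otherwise rank above C, the subordination swaps them.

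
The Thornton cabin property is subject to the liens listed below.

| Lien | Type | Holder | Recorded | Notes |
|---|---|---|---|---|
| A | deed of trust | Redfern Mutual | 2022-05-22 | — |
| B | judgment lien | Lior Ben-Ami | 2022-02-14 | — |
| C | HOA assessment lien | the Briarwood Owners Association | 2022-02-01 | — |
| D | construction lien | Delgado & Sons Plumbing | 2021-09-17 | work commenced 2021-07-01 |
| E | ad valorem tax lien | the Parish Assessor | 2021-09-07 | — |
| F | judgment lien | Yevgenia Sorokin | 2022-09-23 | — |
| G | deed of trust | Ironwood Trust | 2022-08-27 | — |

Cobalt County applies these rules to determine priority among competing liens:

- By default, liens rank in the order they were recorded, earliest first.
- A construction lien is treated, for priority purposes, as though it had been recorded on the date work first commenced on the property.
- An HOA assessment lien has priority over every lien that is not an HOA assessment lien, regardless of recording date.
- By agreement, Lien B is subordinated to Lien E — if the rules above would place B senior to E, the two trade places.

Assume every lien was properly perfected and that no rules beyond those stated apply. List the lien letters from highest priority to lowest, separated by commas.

C, D, E, B, A, G, F

Effective dates: D is treated as recorded 2021-07-01, the work-commencement date.
C, as an HOA assessment lien, has superpriority and ranks first.
Among the remaining liens, by effective date: D (2021-07-01), E (2021-09-07), B (2022-02-14), A (2022-05-22), G (2022-08-27), F (2022-09-23).
Since B is not senior to E, the subordination leaves the order unchanged.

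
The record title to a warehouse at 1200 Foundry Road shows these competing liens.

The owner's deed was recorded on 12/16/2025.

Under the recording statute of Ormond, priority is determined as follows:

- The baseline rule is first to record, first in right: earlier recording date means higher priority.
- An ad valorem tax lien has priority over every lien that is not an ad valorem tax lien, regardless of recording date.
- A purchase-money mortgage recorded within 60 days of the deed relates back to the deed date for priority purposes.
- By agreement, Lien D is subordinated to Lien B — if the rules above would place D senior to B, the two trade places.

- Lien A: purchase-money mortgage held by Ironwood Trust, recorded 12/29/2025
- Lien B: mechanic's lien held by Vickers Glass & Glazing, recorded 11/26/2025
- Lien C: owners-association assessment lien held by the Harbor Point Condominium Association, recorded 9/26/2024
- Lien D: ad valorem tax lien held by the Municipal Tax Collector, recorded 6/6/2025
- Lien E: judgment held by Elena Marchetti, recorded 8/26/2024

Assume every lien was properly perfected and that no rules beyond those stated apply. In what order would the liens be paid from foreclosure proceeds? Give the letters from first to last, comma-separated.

B, E, C, D, A

Adjusting effective dates: A's effective date is the deed date, 12/16/2025.
D is an ad valorem tax lien, so it outranks all other liens regardless of date.
Among the remaining liens, by effective date: E (8/26/2024), C (9/26/2024), B (11/26/2025), A (12/16/2025).
D would otherwise be senior to B, so under the subordination agreement D and B exchange positions.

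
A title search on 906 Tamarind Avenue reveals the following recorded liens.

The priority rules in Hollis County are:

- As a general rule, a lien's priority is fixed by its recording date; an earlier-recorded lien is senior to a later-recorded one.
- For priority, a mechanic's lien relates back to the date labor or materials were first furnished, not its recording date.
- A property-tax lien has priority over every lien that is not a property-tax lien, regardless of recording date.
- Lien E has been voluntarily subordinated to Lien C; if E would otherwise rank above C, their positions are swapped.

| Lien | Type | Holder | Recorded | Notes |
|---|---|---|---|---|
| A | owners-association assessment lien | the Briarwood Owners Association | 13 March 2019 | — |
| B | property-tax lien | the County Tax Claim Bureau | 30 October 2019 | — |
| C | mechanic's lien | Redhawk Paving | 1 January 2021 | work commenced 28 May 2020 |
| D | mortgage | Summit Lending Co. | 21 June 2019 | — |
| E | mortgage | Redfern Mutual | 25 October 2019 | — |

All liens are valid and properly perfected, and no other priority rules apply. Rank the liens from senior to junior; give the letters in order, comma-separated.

B, A, D, C, E

Effective dates after the stated exceptions: C's effective date is 28 May 2020, when work began.
B is a property-tax lien, so it outranks all other liens regardless of date.
Remaining liens by effective date: A (13 March 2019), D (21 June 2019), E (25 October 2019), C (28 May 2020).
Because E would otherwise rank above C, the subordination swaps them.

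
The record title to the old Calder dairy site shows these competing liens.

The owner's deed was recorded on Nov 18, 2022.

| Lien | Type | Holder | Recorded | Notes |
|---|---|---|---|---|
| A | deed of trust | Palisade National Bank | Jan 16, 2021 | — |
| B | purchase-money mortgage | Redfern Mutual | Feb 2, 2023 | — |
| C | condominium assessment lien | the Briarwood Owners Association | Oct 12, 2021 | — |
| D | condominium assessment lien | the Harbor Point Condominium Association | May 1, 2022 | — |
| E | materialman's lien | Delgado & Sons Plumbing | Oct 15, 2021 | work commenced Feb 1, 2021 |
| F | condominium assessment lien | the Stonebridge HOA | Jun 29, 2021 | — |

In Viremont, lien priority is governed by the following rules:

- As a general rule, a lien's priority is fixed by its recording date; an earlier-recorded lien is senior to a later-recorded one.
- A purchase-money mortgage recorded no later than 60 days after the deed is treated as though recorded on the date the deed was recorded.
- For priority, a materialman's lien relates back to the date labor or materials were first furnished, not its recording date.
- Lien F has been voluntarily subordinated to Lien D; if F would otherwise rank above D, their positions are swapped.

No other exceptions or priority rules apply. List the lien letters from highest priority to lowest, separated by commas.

A, E, D, C, F, B

First, effective dates: B missed the 60-day window (76 days after the deed), so its recording date stands; E relates back to Feb 1, 2021 (work commenced).
By effective date, earliest first: A (Jan 16, 2021), E (Feb 1, 2021), F (Jun 29, 2021), C (Oct 12, 2021), D (May 1, 2022), B (Feb 2, 2023).
Because F would otherwise rank above D, the subordination swaps them.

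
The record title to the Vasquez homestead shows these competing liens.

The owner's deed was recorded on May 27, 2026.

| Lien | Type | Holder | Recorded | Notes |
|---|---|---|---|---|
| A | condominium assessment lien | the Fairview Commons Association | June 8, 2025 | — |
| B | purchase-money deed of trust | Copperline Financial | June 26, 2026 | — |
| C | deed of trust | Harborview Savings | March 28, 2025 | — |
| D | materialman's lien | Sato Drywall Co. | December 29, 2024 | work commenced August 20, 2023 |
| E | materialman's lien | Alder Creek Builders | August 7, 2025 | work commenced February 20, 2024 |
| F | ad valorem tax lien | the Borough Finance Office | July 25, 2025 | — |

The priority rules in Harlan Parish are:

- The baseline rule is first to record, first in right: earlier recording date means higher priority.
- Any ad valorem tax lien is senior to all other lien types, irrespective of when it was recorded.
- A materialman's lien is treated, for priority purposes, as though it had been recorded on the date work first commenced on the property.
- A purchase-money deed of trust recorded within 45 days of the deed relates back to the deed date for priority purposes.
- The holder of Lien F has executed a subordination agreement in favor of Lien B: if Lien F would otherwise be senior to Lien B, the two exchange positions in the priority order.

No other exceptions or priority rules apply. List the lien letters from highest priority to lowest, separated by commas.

B, D, E, C, A, F

Effective dates: B was recorded within the 45-day window, so its effective date is the deed date May 27, 2026; D's effective date is August 20, 2023, when work began; E's effective date is February 20, 2024, when work began.
As an ad valorem tax lien, F is senior to every other lien.
Ordering the rest by effective date: D (August 20, 2023), E (February 20, 2024), C (March 28, 2025), A (June 8, 2025), B (May 27, 2026).
The subordination applies — F was senior to B — so F and B swap.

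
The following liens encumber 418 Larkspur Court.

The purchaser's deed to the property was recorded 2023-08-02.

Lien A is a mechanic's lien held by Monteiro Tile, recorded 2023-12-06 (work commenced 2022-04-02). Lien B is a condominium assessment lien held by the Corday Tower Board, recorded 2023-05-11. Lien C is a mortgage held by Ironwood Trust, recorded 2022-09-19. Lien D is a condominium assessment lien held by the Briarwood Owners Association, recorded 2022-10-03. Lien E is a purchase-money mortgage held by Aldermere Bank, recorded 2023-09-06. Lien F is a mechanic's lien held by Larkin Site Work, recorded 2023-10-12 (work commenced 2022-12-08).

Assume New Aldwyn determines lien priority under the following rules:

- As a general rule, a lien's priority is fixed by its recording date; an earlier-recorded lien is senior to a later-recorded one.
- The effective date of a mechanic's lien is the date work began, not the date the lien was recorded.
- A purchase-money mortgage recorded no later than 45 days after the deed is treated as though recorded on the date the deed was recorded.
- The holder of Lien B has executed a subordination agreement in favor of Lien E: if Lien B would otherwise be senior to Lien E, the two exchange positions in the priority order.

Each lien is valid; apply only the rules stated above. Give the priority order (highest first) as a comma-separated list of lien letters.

Adjusting effective dates: A is treated as recorded 2022-04-02, the work-commencement date; E was recorded within the 45-day window, so its effective date is the deed date 2023-08-02; F's effective date is 2022-12-08, when work began.
By effective date: A (2022-04-02), C (2022-09-19), D (2022-10-03), F (2022-12-08), B (2023-05-11), E (2023-08-02).
B would otherwise be senior to E, so under the subordination agreement B and E exchange positions.

A, C, D, F, E, B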